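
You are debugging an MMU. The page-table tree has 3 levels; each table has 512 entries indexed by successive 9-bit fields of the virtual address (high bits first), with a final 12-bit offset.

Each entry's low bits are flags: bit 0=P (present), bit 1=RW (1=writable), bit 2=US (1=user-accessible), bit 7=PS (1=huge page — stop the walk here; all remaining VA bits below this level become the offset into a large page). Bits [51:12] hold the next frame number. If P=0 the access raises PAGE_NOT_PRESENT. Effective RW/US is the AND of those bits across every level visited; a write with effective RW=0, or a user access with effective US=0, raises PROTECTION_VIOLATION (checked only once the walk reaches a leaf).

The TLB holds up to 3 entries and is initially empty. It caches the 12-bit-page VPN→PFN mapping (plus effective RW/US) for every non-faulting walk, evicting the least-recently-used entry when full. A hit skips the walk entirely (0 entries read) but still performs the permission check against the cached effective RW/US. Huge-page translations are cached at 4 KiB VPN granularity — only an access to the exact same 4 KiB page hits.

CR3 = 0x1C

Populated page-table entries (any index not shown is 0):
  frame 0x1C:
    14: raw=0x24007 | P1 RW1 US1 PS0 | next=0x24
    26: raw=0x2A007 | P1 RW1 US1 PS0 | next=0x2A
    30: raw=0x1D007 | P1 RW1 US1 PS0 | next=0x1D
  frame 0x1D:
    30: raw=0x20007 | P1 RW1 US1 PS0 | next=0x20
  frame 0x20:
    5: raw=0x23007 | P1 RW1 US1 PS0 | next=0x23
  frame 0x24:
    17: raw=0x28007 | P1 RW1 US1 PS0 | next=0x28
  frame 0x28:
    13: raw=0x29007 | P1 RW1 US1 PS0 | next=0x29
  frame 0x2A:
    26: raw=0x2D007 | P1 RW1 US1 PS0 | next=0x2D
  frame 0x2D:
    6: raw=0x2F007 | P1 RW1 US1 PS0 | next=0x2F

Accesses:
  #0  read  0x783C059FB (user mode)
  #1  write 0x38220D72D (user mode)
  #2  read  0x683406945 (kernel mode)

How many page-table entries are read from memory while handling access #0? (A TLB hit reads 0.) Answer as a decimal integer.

Walk each access:
#0 VA=0x783C059FB (r,user):
  L0 @0x1C[30] → 0x1D007  P=1,RW=1,US=1,PS=0
  L1 @0x1D[30] → 0x20007  P=1,RW=1,US=1,PS=0
  L2 @0x20[5] → 0x23007  P=1,RW=1,US=1,PS=0
  ⇒ phys 0x239FB  [3 reads]
#1 VA=0x38220D72D (w,user):
  L0 @0x1C[14] → 0x24007  P=1,RW=1,US=1,PS=0
  L1 @0x24[17] → 0x28007  P=1,RW=1,US=1,PS=0
  L2 @0x28[13] → 0x29007  P=1,RW=1,US=1,PS=0
  ⇒ phys 0x2972D  [3 reads]
#2 VA=0x683406945 (r,kernel):
  L0 @0x1C[26] → 0x2A007  P=1,RW=1,US=1,PS=0
  L1 @0x2A[26] → 0x2D007  P=1,RW=1,US=1,PS=0
  L2 @0x2D[6] → 0x2F007  P=1,RW=1,US=1,PS=0
  ⇒ phys 0x2F945  [3 reads]

Entries read for #0: 3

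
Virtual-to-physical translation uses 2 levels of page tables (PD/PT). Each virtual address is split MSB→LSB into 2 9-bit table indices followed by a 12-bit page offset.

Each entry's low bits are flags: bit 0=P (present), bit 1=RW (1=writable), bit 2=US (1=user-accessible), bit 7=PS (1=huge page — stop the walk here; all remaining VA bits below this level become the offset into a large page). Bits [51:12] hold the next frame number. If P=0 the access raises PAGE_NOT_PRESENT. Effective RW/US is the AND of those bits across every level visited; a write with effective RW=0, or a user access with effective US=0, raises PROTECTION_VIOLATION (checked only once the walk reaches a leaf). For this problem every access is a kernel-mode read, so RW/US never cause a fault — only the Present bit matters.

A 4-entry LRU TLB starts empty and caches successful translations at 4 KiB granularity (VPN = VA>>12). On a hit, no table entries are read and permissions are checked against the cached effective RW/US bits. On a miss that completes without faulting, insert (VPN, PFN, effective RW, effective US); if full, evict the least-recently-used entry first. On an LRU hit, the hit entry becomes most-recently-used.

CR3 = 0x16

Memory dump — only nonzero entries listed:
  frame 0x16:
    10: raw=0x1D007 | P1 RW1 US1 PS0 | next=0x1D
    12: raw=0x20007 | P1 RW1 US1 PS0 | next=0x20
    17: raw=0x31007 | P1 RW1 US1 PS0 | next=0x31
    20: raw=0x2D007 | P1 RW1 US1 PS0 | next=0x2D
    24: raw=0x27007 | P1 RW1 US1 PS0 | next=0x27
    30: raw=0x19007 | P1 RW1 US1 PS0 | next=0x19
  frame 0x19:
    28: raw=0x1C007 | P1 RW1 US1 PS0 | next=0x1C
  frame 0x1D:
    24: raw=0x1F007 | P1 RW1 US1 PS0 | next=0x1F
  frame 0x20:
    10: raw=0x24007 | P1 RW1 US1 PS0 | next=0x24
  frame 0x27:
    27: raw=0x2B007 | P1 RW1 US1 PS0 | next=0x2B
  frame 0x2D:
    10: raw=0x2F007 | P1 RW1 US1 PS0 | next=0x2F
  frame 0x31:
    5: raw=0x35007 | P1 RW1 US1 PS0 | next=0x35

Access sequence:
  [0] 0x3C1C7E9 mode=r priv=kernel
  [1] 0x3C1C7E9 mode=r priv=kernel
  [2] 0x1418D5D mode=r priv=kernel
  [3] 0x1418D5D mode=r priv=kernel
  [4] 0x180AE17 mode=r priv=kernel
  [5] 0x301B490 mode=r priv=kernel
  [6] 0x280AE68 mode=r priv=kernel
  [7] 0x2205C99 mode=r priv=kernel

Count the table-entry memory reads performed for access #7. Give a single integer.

Per-access translation:
#0 VA=0x3C1C7E9 (r,kernel):
  L0 @0x16[30] → 0x19007  P=1,RW=1,US=1,PS=0
  L1 @0x19[28] → 0x1C007  P=1,RW=1,US=1,PS=0
  → PA=0x1C7E9  (2 entries read)
#1 VA=0x3C1C7E9 (r,kernel):
  TLB hit vpn=0x3C1C → PA=0x1C7E9
#2 VA=0x1418D5D (r,kernel):
  L0 @0x16[10] → 0x1D007  P=1,RW=1,US=1,PS=0
  L1 @0x1D[24] → 0x1F007  P=1,RW=1,US=1,PS=0
  → PA=0x1FD5D  (2 entries read)
#3 VA=0x1418D5D (r,kernel):
  TLB hit vpn=0x1418 → PA=0x1FD5D
#4 VA=0x180AE17 (r,kernel):
  L0 @0x16[12] → 0x20007  P=1,RW=1,US=1,PS=0
  L1 @0x20[10] → 0x24007  P=1,RW=1,US=1,PS=0
  → PA=0x24E17  (2 entries read)
#5 VA=0x301B490 (r,kernel):
  L0 @0x16[24] → 0x27007  P=1,RW=1,US=1,PS=0
  L1 @0x27[27] → 0x2B007  P=1,RW=1,US=1,PS=0
  → PA=0x2B490  (2 entries read)
#6 VA=0x280AE68 (r,kernel):
  L0 @0x16[20] → 0x2D007  P=1,RW=1,US=1,PS=0
  L1 @0x2D[10] → 0x2F007  P=1,RW=1,US=1,PS=0
  → PA=0x2FE68  (2 entries read)
#7 VA=0x2205C99 (r,kernel):
  L0 @0x16[17] → 0x31007  P=1,RW=1,US=1,PS=0
  L1 @0x31[5] → 0x35007  P=1,RW=1,US=1,PS=0
  → PA=0x35C99  (2 entries read)

Entries read for #7: 2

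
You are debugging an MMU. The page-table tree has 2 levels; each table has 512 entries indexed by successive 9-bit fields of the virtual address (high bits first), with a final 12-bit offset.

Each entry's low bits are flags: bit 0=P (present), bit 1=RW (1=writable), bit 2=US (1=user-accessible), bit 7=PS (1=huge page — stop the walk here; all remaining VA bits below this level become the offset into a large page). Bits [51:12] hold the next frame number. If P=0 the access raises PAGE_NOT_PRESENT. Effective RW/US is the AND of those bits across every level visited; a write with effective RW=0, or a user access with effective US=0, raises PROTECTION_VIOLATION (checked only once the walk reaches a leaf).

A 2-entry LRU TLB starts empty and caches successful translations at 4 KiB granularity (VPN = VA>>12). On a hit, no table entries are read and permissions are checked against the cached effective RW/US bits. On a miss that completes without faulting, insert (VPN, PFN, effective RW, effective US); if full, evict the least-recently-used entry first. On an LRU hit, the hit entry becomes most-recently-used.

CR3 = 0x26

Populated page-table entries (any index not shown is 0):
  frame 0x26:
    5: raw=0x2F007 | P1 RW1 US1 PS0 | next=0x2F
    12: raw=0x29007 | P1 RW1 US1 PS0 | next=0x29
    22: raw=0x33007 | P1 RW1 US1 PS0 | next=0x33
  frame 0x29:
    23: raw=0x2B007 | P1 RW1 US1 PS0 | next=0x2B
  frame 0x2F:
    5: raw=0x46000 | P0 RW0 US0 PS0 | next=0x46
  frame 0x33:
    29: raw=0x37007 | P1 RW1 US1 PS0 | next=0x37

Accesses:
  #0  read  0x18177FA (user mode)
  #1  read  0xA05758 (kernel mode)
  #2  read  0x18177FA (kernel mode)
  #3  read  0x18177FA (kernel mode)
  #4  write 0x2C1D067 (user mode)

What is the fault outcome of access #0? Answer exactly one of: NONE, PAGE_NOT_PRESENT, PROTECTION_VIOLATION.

Walk each access:
#0 VA=0x18177FA (r,user):
  L0 @0x26[12] → 0x29007  P=1,RW=1,US=1,PS=0
  L1 @0x29[23] → 0x2B007  P=1,RW=1,US=1,PS=0
  → PA=0x2B7FA  (2 entries read)
#1 VA=0xA05758 (r,kernel):
  L0 @0x26[5] → 0x2F007  P=1,RW=1,US=1,PS=0
  L1 @0x2F[5] → 0x46000  P=0,RW=0,US=0,PS=0
  → PAGE_NOT_PRESENT  (2 entries read)
#2 VA=0x18177FA (r,kernel):
  TLB hit vpn=0x1817 → PA=0x2B7FA
#3 VA=0x18177FA (r,kernel):
  TLB hit vpn=0x1817 → PA=0x2B7FA
#4 VA=0x2C1D067 (w,user):
  L0 @0x26[22] → 0x33007  P=1,RW=1,US=1,PS=0
  L1 @0x33[29] → 0x37007  P=1,RW=1,US=1,PS=0
  → PA=0x37067  (2 entries read)

Access #0 fault: NONE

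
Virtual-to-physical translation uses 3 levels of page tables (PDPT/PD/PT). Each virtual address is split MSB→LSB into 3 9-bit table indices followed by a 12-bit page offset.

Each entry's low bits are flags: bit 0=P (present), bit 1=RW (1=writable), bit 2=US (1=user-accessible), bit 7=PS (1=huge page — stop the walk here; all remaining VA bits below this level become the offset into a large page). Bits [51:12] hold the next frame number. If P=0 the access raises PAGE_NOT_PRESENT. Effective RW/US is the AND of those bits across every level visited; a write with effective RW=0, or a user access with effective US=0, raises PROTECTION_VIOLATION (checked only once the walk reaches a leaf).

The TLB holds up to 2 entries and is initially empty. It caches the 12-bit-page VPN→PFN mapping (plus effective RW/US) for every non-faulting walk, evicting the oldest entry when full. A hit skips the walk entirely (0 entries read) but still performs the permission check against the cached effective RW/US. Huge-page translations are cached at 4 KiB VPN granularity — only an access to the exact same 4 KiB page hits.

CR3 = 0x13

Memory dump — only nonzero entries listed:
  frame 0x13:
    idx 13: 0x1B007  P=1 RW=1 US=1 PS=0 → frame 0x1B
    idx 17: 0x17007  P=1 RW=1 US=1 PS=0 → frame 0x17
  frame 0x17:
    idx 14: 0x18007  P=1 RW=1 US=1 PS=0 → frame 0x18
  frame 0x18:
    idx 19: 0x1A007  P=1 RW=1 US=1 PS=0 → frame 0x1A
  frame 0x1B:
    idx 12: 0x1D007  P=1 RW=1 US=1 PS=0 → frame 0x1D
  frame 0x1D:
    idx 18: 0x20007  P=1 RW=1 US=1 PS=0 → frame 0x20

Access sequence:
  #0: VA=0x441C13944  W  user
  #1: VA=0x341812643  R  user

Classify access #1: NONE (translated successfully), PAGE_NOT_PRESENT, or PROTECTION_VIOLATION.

Trace:
#0 VA=0x441C13944 (w,user):
  lvl0: tbl 0x13, slot 17 ⇒ 0x17007 (P1/RW1/US1/PS0)
  lvl1: tbl 0x17, slot 14 ⇒ 0x18007 (P1/RW1/US1/PS0)
  lvl2: tbl 0x18, slot 19 ⇒ 0x1A007 (P1/RW1/US1/PS0)
  ⇒ phys 0x1A944  [3 reads]
#1 VA=0x341812643 (r,user):
  lvl0: tbl 0x13, slot 13 ⇒ 0x1B007 (P1/RW1/US1/PS0)
  lvl1: tbl 0x1B, slot 12 ⇒ 0x1D007 (P1/RW1/US1/PS0)
  lvl2: tbl 0x1D, slot 18 ⇒ 0x20007 (P1/RW1/US1/PS0)
  ⇒ phys 0x20643  [3 reads]

Access #1 fault: NONE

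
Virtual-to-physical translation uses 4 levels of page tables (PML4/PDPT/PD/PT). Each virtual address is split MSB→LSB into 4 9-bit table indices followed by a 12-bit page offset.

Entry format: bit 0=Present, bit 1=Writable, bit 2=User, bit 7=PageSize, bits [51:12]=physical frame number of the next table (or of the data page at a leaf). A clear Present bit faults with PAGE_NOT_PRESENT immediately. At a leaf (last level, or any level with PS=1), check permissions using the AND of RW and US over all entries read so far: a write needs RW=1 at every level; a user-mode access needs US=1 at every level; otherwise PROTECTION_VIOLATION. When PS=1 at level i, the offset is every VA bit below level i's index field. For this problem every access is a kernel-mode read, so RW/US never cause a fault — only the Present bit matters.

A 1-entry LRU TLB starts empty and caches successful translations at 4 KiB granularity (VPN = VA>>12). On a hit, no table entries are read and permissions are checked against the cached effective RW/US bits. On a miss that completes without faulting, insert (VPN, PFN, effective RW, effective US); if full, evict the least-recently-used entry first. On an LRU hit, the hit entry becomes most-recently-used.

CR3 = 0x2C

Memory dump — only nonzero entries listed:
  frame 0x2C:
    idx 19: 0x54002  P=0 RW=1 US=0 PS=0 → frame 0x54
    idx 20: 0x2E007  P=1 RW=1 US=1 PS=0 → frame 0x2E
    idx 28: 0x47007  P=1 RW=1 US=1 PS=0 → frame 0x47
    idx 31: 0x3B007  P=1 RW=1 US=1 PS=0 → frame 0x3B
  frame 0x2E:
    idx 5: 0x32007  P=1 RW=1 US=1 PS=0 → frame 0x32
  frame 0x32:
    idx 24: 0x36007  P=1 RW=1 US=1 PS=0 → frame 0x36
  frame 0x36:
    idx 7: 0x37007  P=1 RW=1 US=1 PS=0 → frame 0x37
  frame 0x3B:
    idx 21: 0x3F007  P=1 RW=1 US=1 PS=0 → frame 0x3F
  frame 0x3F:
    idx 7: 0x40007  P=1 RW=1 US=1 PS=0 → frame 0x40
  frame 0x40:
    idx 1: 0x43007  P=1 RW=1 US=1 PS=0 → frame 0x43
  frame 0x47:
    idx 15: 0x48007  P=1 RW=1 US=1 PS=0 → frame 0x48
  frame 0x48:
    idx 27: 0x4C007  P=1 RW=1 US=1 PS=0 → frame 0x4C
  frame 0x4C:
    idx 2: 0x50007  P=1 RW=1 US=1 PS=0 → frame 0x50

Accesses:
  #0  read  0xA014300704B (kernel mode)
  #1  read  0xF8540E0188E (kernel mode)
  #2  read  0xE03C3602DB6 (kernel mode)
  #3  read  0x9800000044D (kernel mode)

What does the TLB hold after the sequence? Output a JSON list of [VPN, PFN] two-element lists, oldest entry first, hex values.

Trace:
#0 VA=0xA014300704B (r,kernel):
  L0: frame=0x2C idx=20 entry=0x2E007 [P=1 RW=1 US=1 PS=0]
  L1: frame=0x2E idx=5 entry=0x32007 [P=1 RW=1 US=1 PS=0]
  L2: frame=0x32 idx=24 entry=0x36007 [P=1 RW=1 US=1 PS=0]
  L3: frame=0x36 idx=7 entry=0x37007 [P=1 RW=1 US=1 PS=0]
  ✓ 0x3704B  — 4 lookups
#1 VA=0xF8540E0188E (r,kernel):
  L0: frame=0x2C idx=31 entry=0x3B007 [P=1 RW=1 US=1 PS=0]
  L1: frame=0x3B idx=21 entry=0x3F007 [P=1 RW=1 US=1 PS=0]
  L2: frame=0x3F idx=7 entry=0x40007 [P=1 RW=1 US=1 PS=0]
  L3: frame=0x40 idx=1 entry=0x43007 [P=1 RW=1 US=1 PS=0]
  ✓ 0x4388E  — 4 lookups
#2 VA=0xE03C3602DB6 (r,kernel):
  L0: frame=0x2C idx=28 entry=0x47007 [P=1 RW=1 US=1 PS=0]
  L1: frame=0x47 idx=15 entry=0x48007 [P=1 RW=1 US=1 PS=0]
  L2: frame=0x48 idx=27 entry=0x4C007 [P=1 RW=1 US=1 PS=0]
  L3: frame=0x4C idx=2 entry=0x50007 [P=1 RW=1 US=1 PS=0]
  ✓ 0x50DB6  — 4 lookups
#3 VA=0x9800000044D (r,kernel):
  L0: frame=0x2C idx=19 entry=0x54002 [P=0 RW=1 US=0 PS=0]
  → PAGE_NOT_PRESENT  (1 entries read)

TLB: [["0xE03C3602", "0x50"]]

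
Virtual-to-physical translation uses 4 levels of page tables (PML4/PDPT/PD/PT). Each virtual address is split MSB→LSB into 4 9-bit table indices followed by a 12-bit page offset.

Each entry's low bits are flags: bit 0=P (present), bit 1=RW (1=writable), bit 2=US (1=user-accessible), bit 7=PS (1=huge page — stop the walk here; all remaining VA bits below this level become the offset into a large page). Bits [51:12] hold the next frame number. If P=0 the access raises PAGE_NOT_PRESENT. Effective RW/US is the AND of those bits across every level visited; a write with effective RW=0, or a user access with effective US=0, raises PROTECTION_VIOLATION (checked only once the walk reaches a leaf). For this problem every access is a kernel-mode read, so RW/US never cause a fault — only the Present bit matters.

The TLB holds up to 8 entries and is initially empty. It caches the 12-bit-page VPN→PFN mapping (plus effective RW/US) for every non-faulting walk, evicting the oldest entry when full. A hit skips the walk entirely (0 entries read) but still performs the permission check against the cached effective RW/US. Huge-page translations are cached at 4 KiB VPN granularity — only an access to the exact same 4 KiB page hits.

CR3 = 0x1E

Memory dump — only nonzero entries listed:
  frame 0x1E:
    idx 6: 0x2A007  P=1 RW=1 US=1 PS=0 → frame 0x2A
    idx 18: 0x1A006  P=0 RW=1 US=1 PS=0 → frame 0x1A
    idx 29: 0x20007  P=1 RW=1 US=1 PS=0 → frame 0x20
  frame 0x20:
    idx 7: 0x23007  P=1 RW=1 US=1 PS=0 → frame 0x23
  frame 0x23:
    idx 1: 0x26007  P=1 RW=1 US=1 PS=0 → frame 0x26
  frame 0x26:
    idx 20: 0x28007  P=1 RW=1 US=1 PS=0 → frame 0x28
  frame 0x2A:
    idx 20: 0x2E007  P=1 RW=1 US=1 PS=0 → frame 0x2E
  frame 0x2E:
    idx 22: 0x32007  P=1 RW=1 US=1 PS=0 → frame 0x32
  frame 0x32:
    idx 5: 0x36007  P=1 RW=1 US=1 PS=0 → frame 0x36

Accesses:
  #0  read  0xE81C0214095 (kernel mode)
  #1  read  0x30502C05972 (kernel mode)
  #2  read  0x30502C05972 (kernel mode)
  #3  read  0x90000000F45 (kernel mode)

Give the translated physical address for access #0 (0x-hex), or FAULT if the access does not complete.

Per-access translation:
#0 VA=0xE81C0214095 (r,kernel):
  L0 @0x1E[29] → 0x20007  P=1,RW=1,US=1,PS=0
  L1 @0x20[7] → 0x23007  P=1,RW=1,US=1,PS=0
  L2 @0x23[1] → 0x26007  P=1,RW=1,US=1,PS=0
  L3 @0x26[20] → 0x28007  P=1,RW=1,US=1,PS=0
  ⇒ phys 0x28095  [4 reads]
#1 VA=0x30502C05972 (r,kernel):
  L0 @0x1E[6] → 0x2A007  P=1,RW=1,US=1,PS=0
  L1 @0x2A[20] → 0x2E007  P=1,RW=1,US=1,PS=0
  L2 @0x2E[22] → 0x32007  P=1,RW=1,US=1,PS=0
  L3 @0x32[5] → 0x36007  P=1,RW=1,US=1,PS=0
  ⇒ phys 0x36972  [4 reads]
#2 VA=0x30502C05972 (r,kernel):
  TLB hit vpn=0x30502C05 → PA=0x36972
#3 VA=0x90000000F45 (r,kernel):
  L0 @0x1E[18] → 0x1A006  P=0,RW=1,US=1,PS=0
  ✗ PAGE_NOT_PRESENT  [1 reads]

Access #0 PA: 0x28095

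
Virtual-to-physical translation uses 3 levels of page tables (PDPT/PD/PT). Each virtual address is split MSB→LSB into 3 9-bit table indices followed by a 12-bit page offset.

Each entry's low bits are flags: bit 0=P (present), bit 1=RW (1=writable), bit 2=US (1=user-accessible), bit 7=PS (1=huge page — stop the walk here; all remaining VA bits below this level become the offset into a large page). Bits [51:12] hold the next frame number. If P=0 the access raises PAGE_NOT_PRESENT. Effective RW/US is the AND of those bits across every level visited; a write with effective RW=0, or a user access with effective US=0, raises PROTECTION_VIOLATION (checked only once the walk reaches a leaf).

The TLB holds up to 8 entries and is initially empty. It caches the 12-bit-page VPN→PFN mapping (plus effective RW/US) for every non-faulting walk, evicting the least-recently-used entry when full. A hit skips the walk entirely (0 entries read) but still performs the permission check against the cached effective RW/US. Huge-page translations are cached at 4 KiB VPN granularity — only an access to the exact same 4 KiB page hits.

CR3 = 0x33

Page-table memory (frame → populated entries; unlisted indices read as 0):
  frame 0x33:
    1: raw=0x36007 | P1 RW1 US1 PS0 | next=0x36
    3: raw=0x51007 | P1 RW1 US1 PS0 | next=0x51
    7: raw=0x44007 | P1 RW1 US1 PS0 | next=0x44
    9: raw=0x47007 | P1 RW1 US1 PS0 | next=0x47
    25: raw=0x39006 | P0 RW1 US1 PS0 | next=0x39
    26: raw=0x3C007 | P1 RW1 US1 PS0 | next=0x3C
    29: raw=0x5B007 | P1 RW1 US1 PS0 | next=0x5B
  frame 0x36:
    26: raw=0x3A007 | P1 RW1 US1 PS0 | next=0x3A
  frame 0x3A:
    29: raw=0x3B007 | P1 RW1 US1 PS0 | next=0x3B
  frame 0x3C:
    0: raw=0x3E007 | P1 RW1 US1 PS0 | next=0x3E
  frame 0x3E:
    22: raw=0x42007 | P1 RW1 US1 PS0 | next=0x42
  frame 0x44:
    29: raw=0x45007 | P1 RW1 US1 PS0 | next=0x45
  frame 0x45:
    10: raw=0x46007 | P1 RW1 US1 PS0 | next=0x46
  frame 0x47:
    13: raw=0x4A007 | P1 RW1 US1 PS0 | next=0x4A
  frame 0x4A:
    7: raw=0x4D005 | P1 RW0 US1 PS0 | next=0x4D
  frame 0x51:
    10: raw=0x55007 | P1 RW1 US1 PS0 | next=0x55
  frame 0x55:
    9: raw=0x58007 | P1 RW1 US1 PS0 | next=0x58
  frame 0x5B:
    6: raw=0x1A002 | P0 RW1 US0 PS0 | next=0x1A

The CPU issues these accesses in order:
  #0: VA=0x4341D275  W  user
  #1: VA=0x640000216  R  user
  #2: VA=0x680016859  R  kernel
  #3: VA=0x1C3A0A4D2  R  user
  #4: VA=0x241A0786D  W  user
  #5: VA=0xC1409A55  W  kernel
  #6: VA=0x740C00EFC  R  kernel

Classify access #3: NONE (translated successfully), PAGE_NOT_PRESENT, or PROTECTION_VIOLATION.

Trace:
#0 VA=0x4341D275 (w,user):
  [0] read 0x33 idx=1: raw=0x36007 flags P=1 W=1 U=1 S=0
  [1] read 0x36 idx=26: raw=0x3A007 flags P=1 W=1 U=1 S=0
  [2] read 0x3A idx=29: raw=0x3B007 flags P=1 W=1 U=1 S=0
  ⇒ phys 0x3B275  [3 reads]
#1 VA=0x640000216 (r,user):
  [0] read 0x33 idx=25: raw=0x39006 flags P=0 W=1 U=1 S=0
  ✗ PAGE_NOT_PRESENT  [1 reads]
#2 VA=0x680016859 (r,kernel):
  [0] read 0x33 idx=26: raw=0x3C007 flags P=1 W=1 U=1 S=0
  [1] read 0x3C idx=0: raw=0x3E007 flags P=1 W=1 U=1 S=0
  [2] read 0x3E idx=22: raw=0x42007 flags P=1 W=1 U=1 S=0
  ⇒ phys 0x42859  [3 reads]
#3 VA=0x1C3A0A4D2 (r,user):
  [0] read 0x33 idx=7: raw=0x44007 flags P=1 W=1 U=1 S=0
  [1] read 0x44 idx=29: raw=0x45007 flags P=1 W=1 U=1 S=0
  [2] read 0x45 idx=10: raw=0x46007 flags P=1 W=1 U=1 S=0
  ⇒ phys 0x464D2  [3 reads]
#4 VA=0x241A0786D (w,user):
  [0] read 0x33 idx=9: raw=0x47007 flags P=1 W=1 U=1 S=0
  [1] read 0x47 idx=13: raw=0x4A007 flags P=1 W=1 U=1 S=0
  [2] read 0x4A idx=7: raw=0x4D005 flags P=1 W=0 U=1 S=0
  ✗ PROTECTION_VIOLATION  [3 reads]
#5 VA=0xC1409A55 (w,kernel):
  [0] read 0x33 idx=3: raw=0x51007 flags P=1 W=1 U=1 S=0
  [1] read 0x51 idx=10: raw=0x55007 flags P=1 W=1 U=1 S=0
  [2] read 0x55 idx=9: raw=0x58007 flags P=1 W=1 U=1 S=0
  ⇒ phys 0x58A55  [3 reads]
#6 VA=0x740C00EFC (r,kernel):
  [0] read 0x33 idx=29: raw=0x5B007 flags P=1 W=1 U=1 S=0
  [1] read 0x5B idx=6: raw=0x1A002 flags P=0 W=1 U=0 S=0
  ✗ PAGE_NOT_PRESENT  [2 reads]

Access #3 fault: NONE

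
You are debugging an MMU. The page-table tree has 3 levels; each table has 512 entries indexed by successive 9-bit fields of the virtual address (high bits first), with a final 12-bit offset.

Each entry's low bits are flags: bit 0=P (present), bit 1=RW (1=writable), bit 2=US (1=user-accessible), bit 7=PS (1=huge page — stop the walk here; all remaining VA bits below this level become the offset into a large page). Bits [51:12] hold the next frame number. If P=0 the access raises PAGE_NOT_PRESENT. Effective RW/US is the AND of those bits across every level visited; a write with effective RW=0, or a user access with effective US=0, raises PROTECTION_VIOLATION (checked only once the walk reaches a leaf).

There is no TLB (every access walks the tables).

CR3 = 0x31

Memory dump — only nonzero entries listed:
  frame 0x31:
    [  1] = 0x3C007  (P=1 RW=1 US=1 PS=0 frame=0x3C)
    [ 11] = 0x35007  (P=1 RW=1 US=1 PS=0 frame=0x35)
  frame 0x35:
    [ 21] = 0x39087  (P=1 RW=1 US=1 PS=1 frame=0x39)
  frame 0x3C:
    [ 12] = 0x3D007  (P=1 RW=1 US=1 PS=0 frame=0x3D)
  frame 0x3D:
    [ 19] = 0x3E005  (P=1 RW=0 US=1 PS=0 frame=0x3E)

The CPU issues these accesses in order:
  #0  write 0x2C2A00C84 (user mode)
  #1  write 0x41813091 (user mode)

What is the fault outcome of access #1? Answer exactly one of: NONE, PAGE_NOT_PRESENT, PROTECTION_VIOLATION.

Walk each access:
#0 VA=0x2C2A00C84 (w,user):
  L0 @0x31[11] → 0x35007  P=1,RW=1,US=1,PS=0
  L1 @0x35[21] → 0x39087  P=1,RW=1,US=1,PS=1
  ✓ 0x39C84 (huge @L1)  — 2 lookups
#1 VA=0x41813091 (w,user):
  L0 @0x31[1] → 0x3C007  P=1,RW=1,US=1,PS=0
  L1 @0x3C[12] → 0x3D007  P=1,RW=1,US=1,PS=0
  L2 @0x3D[19] → 0x3E005  P=1,RW=0,US=1,PS=0
  → PROTECTION_VIOLATION  (3 entries read)

Access #1 fault: PROTECTION_VIOLATION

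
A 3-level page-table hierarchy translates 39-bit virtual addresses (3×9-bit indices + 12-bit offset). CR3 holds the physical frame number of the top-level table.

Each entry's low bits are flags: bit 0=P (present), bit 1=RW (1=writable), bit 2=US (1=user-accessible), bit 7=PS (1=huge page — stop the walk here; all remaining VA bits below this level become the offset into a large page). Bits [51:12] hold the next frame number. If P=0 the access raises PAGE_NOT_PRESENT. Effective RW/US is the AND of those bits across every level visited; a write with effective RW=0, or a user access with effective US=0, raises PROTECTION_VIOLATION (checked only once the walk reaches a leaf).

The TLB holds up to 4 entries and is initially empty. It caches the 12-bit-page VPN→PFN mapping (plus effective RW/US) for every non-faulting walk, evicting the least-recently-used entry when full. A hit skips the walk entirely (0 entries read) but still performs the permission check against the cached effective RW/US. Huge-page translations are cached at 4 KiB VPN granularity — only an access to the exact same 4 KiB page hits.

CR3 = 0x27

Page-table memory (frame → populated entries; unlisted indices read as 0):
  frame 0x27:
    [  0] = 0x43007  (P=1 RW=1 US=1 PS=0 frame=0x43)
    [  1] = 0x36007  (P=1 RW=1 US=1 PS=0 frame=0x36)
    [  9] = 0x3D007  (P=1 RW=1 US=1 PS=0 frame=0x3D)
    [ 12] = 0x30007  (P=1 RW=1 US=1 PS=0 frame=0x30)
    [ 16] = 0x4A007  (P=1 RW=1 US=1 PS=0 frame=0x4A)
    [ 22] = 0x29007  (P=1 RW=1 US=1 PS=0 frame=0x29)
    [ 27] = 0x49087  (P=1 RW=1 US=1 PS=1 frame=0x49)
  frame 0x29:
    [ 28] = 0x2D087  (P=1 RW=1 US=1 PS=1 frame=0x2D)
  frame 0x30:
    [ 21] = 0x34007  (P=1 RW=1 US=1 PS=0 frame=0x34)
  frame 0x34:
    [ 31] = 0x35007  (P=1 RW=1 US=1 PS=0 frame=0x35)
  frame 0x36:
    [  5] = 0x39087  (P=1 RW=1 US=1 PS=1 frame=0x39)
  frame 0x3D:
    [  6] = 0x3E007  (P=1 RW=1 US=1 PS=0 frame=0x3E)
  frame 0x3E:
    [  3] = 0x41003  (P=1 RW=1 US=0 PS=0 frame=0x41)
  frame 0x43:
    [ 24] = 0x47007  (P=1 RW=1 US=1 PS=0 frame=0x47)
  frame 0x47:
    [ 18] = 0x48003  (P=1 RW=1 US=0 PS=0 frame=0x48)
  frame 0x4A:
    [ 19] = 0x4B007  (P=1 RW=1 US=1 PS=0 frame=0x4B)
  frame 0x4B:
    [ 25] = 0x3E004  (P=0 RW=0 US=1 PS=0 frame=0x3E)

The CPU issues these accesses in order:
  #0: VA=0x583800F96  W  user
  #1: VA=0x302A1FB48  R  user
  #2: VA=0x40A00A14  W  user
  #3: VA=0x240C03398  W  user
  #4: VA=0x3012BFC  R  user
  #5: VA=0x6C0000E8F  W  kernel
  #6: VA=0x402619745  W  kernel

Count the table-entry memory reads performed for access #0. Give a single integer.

Walk each access:
#0 VA=0x583800F96 (w,user):
  [0] read 0x27 idx=22: raw=0x29007 flags P=1 W=1 U=1 S=0
  [1] read 0x29 idx=28: raw=0x2D087 flags P=1 W=1 U=1 S=1
  ✓ 0x2DF96 (huge @L1)  — 2 lookups
#1 VA=0x302A1FB48 (r,user):
  [0] read 0x27 idx=12: raw=0x30007 flags P=1 W=1 U=1 S=0
  [1] read 0x30 idx=21: raw=0x34007 flags P=1 W=1 U=1 S=0
  [2] read 0x34 idx=31: raw=0x35007 flags P=1 W=1 U=1 S=0
  ✓ 0x35B48  — 3 lookups
#2 VA=0x40A00A14 (w,user):
  [0] read 0x27 idx=1: raw=0x36007 flags P=1 W=1 U=1 S=0
  [1] read 0x36 idx=5: raw=0x39087 flags P=1 W=1 U=1 S=1
  ✓ 0x39A14 (huge @L1)  — 2 lookups
#3 VA=0x240C03398 (w,user):
  [0] read 0x27 idx=9: raw=0x3D007 flags P=1 W=1 U=1 S=0
  [1] read 0x3D idx=6: raw=0x3E007 flags P=1 W=1 U=1 S=0
  [2] read 0x3E idx=3: raw=0x41003 flags P=1 W=1 U=0 S=0
  → PROTECTION_VIOLATION  (3 entries read)
#4 VA=0x3012BFC (r,user):
  [0] read 0x27 idx=0: raw=0x43007 flags P=1 W=1 U=1 S=0
  [1] read 0x43 idx=24: raw=0x47007 flags P=1 W=1 U=1 S=0
  [2] read 0x47 idx=18: raw=0x48003 flags P=1 W=1 U=0 S=0
  → PROTECTION_VIOLATION  (3 entries read)
#5 VA=0x6C0000E8F (w,kernel):
  [0] read 0x27 idx=27: raw=0x49087 flags P=1 W=1 U=1 S=1
  ✓ 0x49E8F (huge @L0)  — 1 lookups
#6 VA=0x402619745 (w,kernel):
  [0] read 0x27 idx=16: raw=0x4A007 flags P=1 W=1 U=1 S=0
  [1] read 0x4A idx=19: raw=0x4B007 flags P=1 W=1 U=1 S=0
  [2] read 0x4B idx=25: raw=0x3E004 flags P=0 W=0 U=1 S=0
  → PAGE_NOT_PRESENT  (3 entries read)

Entries read for #0: 2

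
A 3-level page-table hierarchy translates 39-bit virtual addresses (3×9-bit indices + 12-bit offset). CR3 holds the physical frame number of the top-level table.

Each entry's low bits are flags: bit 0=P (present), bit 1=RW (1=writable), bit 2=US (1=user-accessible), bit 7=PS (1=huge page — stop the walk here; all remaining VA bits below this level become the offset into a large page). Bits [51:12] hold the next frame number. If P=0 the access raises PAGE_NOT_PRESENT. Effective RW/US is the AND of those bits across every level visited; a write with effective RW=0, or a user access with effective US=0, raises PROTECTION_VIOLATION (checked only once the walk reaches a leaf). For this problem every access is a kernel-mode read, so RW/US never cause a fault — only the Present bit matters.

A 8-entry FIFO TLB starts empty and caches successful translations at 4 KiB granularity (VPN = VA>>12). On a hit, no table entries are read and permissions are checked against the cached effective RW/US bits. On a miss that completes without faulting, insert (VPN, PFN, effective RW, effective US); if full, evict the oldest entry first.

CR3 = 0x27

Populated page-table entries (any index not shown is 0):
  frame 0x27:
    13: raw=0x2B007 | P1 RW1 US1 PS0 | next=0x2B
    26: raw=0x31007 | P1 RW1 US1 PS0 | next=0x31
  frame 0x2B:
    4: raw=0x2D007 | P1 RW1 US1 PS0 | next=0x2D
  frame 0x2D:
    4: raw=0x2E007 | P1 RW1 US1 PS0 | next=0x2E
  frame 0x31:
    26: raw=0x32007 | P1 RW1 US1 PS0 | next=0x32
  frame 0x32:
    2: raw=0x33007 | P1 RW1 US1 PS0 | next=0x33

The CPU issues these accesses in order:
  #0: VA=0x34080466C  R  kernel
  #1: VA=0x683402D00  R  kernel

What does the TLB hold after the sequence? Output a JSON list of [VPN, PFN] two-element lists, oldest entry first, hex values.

Trace:
#0 VA=0x34080466C (r,kernel):
  [0] read 0x27 idx=13: raw=0x2B007 flags P=1 W=1 U=1 S=0
  [1] read 0x2B idx=4: raw=0x2D007 flags P=1 W=1 U=1 S=0
  [2] read 0x2D idx=4: raw=0x2E007 flags P=1 W=1 U=1 S=0
  → PA=0x2E66C  (3 entries read)
#1 VA=0x683402D00 (r,kernel):
  [0] read 0x27 idx=26: raw=0x31007 flags P=1 W=1 U=1 S=0
  [1] read 0x31 idx=26: raw=0x32007 flags P=1 W=1 U=1 S=0
  [2] read 0x32 idx=2: raw=0x33007 flags P=1 W=1 U=1 S=0
  → PA=0x33D00  (3 entries read)

TLB: [["0x340804", "0x2E"], ["0x683402", "0x33"]]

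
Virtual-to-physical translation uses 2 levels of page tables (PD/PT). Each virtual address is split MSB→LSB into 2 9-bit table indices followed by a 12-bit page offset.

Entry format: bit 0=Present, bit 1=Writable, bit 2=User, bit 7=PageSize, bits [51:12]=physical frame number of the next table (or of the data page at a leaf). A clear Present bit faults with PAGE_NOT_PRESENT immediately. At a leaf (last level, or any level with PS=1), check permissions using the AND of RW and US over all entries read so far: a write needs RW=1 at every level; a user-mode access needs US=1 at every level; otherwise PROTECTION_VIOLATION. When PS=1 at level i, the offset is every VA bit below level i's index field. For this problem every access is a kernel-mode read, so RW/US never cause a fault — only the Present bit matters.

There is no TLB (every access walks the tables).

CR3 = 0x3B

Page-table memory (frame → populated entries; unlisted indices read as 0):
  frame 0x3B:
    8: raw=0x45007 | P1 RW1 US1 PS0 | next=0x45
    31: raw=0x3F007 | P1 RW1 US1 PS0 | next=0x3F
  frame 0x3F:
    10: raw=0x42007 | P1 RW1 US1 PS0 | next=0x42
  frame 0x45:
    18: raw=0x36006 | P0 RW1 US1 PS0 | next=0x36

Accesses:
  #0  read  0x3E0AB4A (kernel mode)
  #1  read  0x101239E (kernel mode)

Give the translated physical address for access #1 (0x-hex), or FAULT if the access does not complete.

Walk each access:
#0 VA=0x3E0AB4A (r,kernel):
  lvl0: tbl 0x3B, slot 31 ⇒ 0x3F007 (P1/RW1/US1/PS0)
  lvl1: tbl 0x3F, slot 10 ⇒ 0x42007 (P1/RW1/US1/PS0)
  → PA=0x42B4A  (2 entries read)
#1 VA=0x101239E (r,kernel):
  lvl0: tbl 0x3B, slot 8 ⇒ 0x45007 (P1/RW1/US1/PS0)
  lvl1: tbl 0x45, slot 18 ⇒ 0x36006 (P0/RW1/US1/PS0)
  ⇒ fault: PAGE_NOT_PRESENT  — 2 lookups

Access #1 PA: FAULT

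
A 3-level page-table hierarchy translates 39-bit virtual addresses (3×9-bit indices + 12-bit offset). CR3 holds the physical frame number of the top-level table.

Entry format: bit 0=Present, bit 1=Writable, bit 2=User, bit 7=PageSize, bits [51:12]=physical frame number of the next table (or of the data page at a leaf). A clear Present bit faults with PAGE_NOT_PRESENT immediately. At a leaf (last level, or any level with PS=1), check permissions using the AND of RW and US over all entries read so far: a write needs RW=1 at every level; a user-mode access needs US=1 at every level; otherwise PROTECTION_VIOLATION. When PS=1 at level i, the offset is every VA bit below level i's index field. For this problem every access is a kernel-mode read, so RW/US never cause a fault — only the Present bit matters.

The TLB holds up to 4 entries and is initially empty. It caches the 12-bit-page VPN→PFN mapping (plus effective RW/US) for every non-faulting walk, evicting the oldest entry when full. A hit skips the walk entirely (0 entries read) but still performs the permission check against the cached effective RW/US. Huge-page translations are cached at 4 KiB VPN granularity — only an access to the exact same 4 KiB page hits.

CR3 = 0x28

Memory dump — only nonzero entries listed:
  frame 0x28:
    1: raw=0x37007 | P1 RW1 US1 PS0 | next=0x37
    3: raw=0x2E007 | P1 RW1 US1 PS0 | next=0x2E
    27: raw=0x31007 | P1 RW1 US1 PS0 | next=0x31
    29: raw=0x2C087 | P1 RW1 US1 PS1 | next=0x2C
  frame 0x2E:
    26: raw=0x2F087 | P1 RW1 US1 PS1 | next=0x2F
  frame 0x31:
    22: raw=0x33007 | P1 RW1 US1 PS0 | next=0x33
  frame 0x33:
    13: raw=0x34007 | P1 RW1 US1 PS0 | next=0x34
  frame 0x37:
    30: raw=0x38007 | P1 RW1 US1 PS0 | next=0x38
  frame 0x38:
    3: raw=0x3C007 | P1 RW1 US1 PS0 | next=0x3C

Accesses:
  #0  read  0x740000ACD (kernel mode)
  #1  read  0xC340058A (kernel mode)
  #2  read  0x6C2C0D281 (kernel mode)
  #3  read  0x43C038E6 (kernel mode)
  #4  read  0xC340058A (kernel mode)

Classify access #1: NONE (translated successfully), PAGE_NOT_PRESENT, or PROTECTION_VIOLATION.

Trace:
#0 VA=0x740000ACD (r,kernel):
  lvl0: tbl 0x28, slot 29 ⇒ 0x2C087 (P1/RW1/US1/PS1)
  ⇒ phys 0x2CACD (huge @L0)  [1 reads]
#1 VA=0xC340058A (r,kernel):
  lvl0: tbl 0x28, slot 3 ⇒ 0x2E007 (P1/RW1/US1/PS0)
  lvl1: tbl 0x2E, slot 26 ⇒ 0x2F087 (P1/RW1/US1/PS1)
  ⇒ phys 0x2F58A (huge @L1)  [2 reads]
#2 VA=0x6C2C0D281 (r,kernel):
  lvl0: tbl 0x28, slot 27 ⇒ 0x31007 (P1/RW1/US1/PS0)
  lvl1: tbl 0x31, slot 22 ⇒ 0x33007 (P1/RW1/US1/PS0)
  lvl2: tbl 0x33, slot 13 ⇒ 0x34007 (P1/RW1/US1/PS0)
  ⇒ phys 0x34281  [3 reads]
#3 VA=0x43C038E6 (r,kernel):
  lvl0: tbl 0x28, slot 1 ⇒ 0x37007 (P1/RW1/US1/PS0)
  lvl1: tbl 0x37, slot 30 ⇒ 0x38007 (P1/RW1/US1/PS0)
  lvl2: tbl 0x38, slot 3 ⇒ 0x3C007 (P1/RW1/US1/PS0)
  ⇒ phys 0x3C8E6  [3 reads]
#4 VA=0xC340058A (r,kernel):
  TLB hit vpn=0xC3400 → PA=0x2F58A

Access #1 fault: NONE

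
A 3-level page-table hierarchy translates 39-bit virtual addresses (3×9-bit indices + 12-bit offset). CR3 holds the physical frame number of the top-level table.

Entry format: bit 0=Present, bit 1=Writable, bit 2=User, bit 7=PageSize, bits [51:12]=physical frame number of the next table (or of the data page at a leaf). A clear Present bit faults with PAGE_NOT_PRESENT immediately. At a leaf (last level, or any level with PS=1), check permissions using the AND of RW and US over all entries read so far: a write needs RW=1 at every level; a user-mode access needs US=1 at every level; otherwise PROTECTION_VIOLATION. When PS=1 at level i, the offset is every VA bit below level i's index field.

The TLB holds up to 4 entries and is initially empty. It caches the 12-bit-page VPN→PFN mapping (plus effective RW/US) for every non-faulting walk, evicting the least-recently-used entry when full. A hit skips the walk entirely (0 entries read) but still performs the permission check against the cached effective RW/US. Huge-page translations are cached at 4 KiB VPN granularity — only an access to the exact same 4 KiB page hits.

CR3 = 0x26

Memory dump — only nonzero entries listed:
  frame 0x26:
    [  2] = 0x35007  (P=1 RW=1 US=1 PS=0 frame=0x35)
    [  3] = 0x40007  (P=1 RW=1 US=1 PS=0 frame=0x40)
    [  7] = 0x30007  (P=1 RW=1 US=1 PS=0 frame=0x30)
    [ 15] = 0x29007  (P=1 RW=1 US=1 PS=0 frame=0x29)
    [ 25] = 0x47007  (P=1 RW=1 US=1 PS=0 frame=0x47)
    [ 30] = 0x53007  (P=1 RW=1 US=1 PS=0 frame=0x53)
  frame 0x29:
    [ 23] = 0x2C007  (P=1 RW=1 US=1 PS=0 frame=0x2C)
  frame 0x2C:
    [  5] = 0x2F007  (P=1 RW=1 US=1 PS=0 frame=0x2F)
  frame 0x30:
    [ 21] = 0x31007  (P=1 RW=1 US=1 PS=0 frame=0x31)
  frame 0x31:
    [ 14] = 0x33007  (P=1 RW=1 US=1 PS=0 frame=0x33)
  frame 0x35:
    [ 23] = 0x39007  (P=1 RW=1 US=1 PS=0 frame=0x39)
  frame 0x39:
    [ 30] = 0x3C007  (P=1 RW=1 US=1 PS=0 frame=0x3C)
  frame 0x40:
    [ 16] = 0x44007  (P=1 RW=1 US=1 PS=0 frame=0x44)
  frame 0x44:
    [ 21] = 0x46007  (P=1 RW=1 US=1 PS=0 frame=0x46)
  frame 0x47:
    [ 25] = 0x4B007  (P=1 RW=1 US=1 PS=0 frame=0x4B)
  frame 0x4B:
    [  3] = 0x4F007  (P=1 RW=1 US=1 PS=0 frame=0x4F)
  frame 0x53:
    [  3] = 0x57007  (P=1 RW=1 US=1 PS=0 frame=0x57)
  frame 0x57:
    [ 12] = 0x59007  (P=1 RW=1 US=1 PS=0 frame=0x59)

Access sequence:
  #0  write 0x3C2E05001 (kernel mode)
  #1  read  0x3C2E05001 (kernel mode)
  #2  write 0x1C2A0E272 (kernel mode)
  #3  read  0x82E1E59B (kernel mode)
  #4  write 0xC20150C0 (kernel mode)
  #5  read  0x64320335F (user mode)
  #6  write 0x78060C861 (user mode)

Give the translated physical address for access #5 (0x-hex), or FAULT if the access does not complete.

Per-access translation:
#0 VA=0x3C2E05001 (w,kernel):
  L0: frame=0x26 idx=15 entry=0x29007 [P=1 RW=1 US=1 PS=0]
  L1: frame=0x29 idx=23 entry=0x2C007 [P=1 RW=1 US=1 PS=0]
  L2: frame=0x2C idx=5 entry=0x2F007 [P=1 RW=1 US=1 PS=0]
  ✓ 0x2F001  — 3 lookups
#1 VA=0x3C2E05001 (r,kernel):
  TLB hit vpn=0x3C2E05 → PA=0x2F001
#2 VA=0x1C2A0E272 (w,kernel):
  L0: frame=0x26 idx=7 entry=0x30007 [P=1 RW=1 US=1 PS=0]
  L1: frame=0x30 idx=21 entry=0x31007 [P=1 RW=1 US=1 PS=0]
  L2: frame=0x31 idx=14 entry=0x33007 [P=1 RW=1 US=1 PS=0]
  ✓ 0x33272  — 3 lookups
#3 VA=0x82E1E59B (r,kernel):
  L0: frame=0x26 idx=2 entry=0x35007 [P=1 RW=1 US=1 PS=0]
  L1: frame=0x35 idx=23 entry=0x39007 [P=1 RW=1 US=1 PS=0]
  L2: frame=0x39 idx=30 entry=0x3C007 [P=1 RW=1 US=1 PS=0]
  ✓ 0x3C59B  — 3 lookups
#4 VA=0xC20150C0 (w,kernel):
  L0: frame=0x26 idx=3 entry=0x40007 [P=1 RW=1 US=1 PS=0]
  L1: frame=0x40 idx=16 entry=0x44007 [P=1 RW=1 US=1 PS=0]
  L2: frame=0x44 idx=21 entry=0x46007 [P=1 RW=1 US=1 PS=0]
  ✓ 0x460C0  — 3 lookups
#5 VA=0x64320335F (r,user):
  L0: frame=0x26 idx=25 entry=0x47007 [P=1 RW=1 US=1 PS=0]
  L1: frame=0x47 idx=25 entry=0x4B007 [P=1 RW=1 US=1 PS=0]
  L2: frame=0x4B idx=3 entry=0x4F007 [P=1 RW=1 US=1 PS=0]
  ✓ 0x4F35F  — 3 lookups
#6 VA=0x78060C861 (w,user):
  L0: frame=0x26 idx=30 entry=0x53007 [P=1 RW=1 US=1 PS=0]
  L1: frame=0x53 idx=3 entry=0x57007 [P=1 RW=1 US=1 PS=0]
  L2: frame=0x57 idx=12 entry=0x59007 [P=1 RW=1 US=1 PS=0]
  ✓ 0x59861  — 3 lookups

Access #5 PA: 0x4F35F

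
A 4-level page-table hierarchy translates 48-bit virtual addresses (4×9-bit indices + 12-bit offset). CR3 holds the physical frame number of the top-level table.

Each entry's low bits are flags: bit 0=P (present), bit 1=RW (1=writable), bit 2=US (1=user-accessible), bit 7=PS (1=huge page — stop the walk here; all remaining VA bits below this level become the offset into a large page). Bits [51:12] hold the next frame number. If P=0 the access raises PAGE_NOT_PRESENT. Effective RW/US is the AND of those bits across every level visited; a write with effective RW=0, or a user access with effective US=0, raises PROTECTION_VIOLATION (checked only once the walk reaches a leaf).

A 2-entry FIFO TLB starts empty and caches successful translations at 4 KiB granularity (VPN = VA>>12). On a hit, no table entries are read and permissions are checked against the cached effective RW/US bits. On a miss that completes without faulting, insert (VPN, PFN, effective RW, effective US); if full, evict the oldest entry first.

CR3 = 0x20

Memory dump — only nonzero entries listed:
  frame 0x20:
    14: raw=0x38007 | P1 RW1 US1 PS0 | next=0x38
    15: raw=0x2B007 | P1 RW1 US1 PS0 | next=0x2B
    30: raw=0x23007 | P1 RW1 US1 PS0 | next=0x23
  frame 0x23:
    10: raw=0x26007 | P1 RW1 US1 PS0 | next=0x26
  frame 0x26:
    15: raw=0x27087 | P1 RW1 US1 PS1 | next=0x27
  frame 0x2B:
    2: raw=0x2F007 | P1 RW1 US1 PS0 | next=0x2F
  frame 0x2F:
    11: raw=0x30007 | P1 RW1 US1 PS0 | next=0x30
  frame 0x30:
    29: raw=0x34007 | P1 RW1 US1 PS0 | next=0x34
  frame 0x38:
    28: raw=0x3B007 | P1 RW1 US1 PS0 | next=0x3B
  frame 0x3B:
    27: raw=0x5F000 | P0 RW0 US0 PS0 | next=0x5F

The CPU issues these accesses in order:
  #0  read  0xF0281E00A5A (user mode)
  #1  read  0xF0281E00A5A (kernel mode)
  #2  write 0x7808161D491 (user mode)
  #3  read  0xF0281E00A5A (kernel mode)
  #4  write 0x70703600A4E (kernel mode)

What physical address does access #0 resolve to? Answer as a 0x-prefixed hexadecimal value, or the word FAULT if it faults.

Per-access translation:
#0 VA=0xF0281E00A5A (r,user):
  lvl0: tbl 0x20, slot 30 ⇒ 0x23007 (P1/RW1/US1/PS0)
  lvl1: tbl 0x23, slot 10 ⇒ 0x26007 (P1/RW1/US1/PS0)
  lvl2: tbl 0x26, slot 15 ⇒ 0x27087 (P1/RW1/US1/PS1)
  ⇒ phys 0x27A5A (huge @L2)  [3 reads]
#1 VA=0xF0281E00A5A (r,kernel):
  TLB hit vpn=0xF0281E00 → PA=0x27A5A
#2 VA=0x7808161D491 (w,user):
  lvl0: tbl 0x20, slot 15 ⇒ 0x2B007 (P1/RW1/US1/PS0)
  lvl1: tbl 0x2B, slot 2 ⇒ 0x2F007 (P1/RW1/US1/PS0)
  lvl2: tbl 0x2F, slot 11 ⇒ 0x30007 (P1/RW1/US1/PS0)
  lvl3: tbl 0x30, slot 29 ⇒ 0x34007 (P1/RW1/US1/PS0)
  ⇒ phys 0x34491  [4 reads]
#3 VA=0xF0281E00A5A (r,kernel):
  TLB hit vpn=0xF0281E00 → PA=0x27A5A
#4 VA=0x70703600A4E (w,kernel):
  lvl0: tbl 0x20, slot 14 ⇒ 0x38007 (P1/RW1/US1/PS0)
  lvl1: tbl 0x38, slot 28 ⇒ 0x3B007 (P1/RW1/US1/PS0)
  lvl2: tbl 0x3B, slot 27 ⇒ 0x5F000 (P0/RW0/US0/PS0)
  ⇒ fault: PAGE_NOT_PRESENT  — 3 lookups

Access #0 PA: 0x27A5A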